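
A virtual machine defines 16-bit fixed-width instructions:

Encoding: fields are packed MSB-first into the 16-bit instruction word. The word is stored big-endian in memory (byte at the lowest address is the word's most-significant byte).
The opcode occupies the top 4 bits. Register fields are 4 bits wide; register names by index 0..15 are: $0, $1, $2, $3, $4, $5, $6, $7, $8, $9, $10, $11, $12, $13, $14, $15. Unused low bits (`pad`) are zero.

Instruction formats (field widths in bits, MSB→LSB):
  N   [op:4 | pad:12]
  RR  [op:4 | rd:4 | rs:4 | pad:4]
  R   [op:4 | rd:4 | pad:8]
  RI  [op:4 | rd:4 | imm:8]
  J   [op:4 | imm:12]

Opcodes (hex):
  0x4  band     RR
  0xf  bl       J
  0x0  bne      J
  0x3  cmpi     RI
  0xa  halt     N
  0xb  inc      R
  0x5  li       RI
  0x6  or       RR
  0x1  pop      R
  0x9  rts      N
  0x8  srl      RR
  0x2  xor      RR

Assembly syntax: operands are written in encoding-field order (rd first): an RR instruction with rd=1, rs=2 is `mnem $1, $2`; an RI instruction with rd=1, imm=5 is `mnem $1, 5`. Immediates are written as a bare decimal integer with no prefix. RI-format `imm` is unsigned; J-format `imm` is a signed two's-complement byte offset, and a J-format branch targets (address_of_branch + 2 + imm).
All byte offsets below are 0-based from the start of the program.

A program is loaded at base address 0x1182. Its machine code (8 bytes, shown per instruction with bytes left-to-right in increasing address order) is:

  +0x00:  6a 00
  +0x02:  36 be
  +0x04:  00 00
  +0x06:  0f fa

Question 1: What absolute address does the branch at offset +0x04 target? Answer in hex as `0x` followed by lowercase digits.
[04] 00 00 → 0x0000
  opcode bits[15:12]=0x0: bne/J
  imm@[11:0]=0x0 ⇒ 0
  target = base 0x1182 + off 0x04 + 2 + imm 0 = 0x1188

0x1188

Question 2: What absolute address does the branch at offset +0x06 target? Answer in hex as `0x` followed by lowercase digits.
0x1184

+0x06: 0f fa ⇒ word 0x0ffa (big)
  top 4b → 0x0 → bne [J]
  [11:0] imm=4090 (s12→-6) = -6
  target = base 0x1182 + off 0x06 + 2 + imm -6 = 0x1184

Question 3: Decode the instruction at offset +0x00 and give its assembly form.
@+00  big-endian(6a 00) = 0x6a00
  top 4b → 0x6 → or [RR]
  [11:8] rd=10 = $10
  [7:4] rs=0 = $0

or $10, $0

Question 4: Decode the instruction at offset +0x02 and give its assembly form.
cmpi $6, 190

[02] 36 be → 0x36be
  top 4b → 0x3 → cmpi [RI]
  [11:8] rd=6 = $6
  [7:0] imm=190 = 190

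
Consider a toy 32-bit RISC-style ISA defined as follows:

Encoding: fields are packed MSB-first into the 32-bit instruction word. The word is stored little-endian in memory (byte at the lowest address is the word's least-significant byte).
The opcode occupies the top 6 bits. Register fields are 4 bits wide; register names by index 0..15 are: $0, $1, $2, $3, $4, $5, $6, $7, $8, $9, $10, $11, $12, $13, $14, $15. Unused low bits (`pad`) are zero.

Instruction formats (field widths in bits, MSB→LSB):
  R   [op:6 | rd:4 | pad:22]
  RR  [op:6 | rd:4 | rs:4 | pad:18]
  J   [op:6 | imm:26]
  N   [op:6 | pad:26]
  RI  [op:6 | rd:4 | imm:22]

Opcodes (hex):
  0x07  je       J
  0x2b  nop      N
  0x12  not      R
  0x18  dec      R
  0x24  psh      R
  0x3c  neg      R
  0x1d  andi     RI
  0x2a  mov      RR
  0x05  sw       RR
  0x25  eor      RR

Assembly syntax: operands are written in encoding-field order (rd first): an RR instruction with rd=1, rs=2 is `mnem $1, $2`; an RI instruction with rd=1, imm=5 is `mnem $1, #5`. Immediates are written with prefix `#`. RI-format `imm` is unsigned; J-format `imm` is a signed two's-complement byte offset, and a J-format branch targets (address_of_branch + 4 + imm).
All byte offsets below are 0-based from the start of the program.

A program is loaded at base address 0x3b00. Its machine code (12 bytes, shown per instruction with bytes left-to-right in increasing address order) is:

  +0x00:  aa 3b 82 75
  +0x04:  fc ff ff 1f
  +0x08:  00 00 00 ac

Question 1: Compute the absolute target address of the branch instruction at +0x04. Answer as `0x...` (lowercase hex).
+0x04: fc ff ff 1f ⇒ word 0x1ffffffc (little)
  op=0x1ffffffc>>26=0x7 ⇒ je (J)
  imm: (w>>0)&0x3ffffff=0x3fffffc (s26→-4) → #-4
  target = base 0x3b00 + off 0x04 + 4 + imm -4 = 0x3b04

0x3b04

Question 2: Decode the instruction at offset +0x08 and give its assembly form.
[08] 00 00 00 ac → 0xac000000
  opcode bits[31:26]=0x2b: nop/N

nop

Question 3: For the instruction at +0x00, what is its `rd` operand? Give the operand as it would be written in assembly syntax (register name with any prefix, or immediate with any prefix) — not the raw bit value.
$6

[00] aa 3b 82 75 → 0x75823baa
  op=0x75823baa>>26=0x1d ⇒ andi (RI)
  [25:22] rd=6 = $6
  [21:0] imm=146346 = #146346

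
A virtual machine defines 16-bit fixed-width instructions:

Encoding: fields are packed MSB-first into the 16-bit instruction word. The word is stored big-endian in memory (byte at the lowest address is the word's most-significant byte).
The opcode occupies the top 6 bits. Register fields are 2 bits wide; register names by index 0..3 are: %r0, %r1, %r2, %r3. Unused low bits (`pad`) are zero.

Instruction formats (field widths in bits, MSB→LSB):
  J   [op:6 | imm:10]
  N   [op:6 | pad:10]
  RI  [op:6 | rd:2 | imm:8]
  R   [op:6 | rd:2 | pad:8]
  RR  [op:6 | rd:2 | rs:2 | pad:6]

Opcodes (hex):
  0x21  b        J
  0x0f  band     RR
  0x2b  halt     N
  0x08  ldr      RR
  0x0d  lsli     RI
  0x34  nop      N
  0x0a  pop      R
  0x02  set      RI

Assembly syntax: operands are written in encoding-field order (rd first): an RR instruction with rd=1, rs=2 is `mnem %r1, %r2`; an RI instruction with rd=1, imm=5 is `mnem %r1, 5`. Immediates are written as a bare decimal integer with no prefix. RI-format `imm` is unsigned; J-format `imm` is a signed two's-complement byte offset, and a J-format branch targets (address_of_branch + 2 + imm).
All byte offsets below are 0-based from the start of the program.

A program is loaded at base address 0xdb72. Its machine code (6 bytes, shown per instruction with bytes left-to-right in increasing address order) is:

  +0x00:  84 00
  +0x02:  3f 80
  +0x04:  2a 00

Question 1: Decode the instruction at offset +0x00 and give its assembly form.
@+00  big-endian(84 00) = 0x8400
  top 6b → 0x21 → b [J]
  imm@[9:0]=0x0 ⇒ 0

b 0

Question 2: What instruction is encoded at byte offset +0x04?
pop %r2

off 0x04: read 2a 00 as big → 0x2a00
  op=0x2a00>>10=0xa ⇒ pop (R)
  rd@[9:8]=0x2 ⇒ %r2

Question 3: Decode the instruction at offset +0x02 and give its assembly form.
band %r3, %r2

+0x02: 3f 80 ⇒ word 0x3f80 (big)
  op=0x3f80>>10=0xf ⇒ band (RR)
  [9:8] rd=3 = %r3
  [7:6] rs=2 = %r2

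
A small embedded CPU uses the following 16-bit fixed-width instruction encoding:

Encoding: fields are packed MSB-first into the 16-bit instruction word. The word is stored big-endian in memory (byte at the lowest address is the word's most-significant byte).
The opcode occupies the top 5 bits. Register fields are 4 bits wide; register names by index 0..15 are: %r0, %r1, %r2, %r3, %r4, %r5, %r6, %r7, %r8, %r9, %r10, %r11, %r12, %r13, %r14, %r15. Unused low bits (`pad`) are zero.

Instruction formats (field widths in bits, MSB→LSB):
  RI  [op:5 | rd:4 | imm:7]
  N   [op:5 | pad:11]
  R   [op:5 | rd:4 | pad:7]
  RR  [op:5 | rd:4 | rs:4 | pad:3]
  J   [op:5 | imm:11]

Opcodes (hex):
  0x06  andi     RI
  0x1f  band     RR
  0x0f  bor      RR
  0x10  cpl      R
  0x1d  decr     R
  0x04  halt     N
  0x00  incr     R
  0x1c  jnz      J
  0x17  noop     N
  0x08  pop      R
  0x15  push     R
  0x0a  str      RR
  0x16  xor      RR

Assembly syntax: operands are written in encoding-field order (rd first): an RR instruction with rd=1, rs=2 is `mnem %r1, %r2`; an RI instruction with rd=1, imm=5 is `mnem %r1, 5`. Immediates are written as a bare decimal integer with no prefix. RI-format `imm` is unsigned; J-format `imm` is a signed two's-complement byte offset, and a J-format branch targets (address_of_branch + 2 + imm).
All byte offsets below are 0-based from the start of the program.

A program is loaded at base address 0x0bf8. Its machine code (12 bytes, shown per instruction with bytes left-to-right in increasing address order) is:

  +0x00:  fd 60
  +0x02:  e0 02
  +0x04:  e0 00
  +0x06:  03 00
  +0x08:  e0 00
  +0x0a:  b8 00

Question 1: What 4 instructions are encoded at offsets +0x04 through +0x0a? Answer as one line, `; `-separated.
+0x04: e0 00 ⇒ word 0xe000 (big)
  op=0xe000>>11=0x1c ⇒ jnz (J)
  imm: (w>>0)&0x7ff=0x0 → 0
+0x06: 03 00 ⇒ word 0x0300 (big)
  op=0x0300>>11=0x0 ⇒ incr (R)
  rd: (w>>7)&0xf=0x6 → %r6
+0x08: e0 00 ⇒ word 0xe000 (big)
  op=0xe000>>11=0x1c ⇒ jnz (J)
  imm: (w>>0)&0x7ff=0x0 → 0
+0x0a: b8 00 ⇒ word 0xb800 (big)
  op=0xb800>>11=0x17 ⇒ noop (N)

jnz 0; incr %r6; jnz 0; noop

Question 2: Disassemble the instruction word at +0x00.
band %r10, %r12

@+00  big-endian(fd 60) = 0xfd60
  top 5b → 0x1f → band [RR]
  [10:7] rd=10 = %r10
  [6:3] rs=12 = %r12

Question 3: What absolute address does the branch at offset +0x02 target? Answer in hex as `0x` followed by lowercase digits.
+0x02: e0 02 ⇒ word 0xe002 (big)
  opcode bits[15:11]=0x1c: jnz/J
  imm: (w>>0)&0x7ff=0x2 → 2
  target = base 0x0bf8 + off 0x02 + 2 + imm 2 = 0x0bfe

0x0bfe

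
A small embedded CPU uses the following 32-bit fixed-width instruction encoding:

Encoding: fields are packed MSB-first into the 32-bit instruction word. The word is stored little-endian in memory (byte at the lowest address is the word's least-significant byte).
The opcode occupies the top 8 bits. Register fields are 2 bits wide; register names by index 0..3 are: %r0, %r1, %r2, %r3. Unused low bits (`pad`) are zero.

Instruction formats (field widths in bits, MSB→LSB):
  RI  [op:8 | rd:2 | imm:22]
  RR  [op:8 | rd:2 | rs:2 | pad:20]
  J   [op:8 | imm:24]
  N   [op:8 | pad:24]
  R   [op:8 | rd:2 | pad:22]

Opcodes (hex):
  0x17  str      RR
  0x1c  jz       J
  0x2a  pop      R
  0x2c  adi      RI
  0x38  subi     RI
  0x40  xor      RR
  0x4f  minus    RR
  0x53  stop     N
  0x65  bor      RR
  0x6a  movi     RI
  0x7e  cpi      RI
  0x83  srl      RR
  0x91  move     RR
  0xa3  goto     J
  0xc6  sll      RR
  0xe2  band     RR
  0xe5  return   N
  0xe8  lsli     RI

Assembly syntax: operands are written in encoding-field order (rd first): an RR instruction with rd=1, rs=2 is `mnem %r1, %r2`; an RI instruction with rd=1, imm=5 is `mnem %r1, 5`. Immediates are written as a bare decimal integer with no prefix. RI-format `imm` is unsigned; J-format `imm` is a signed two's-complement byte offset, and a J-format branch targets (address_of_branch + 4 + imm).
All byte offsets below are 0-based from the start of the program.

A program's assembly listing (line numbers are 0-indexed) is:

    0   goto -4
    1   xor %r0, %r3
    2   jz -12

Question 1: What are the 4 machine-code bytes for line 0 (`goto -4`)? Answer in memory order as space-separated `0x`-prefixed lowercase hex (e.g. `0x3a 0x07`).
0xfc 0xff 0xff 0xa3

line 0 (goto): pack op=0xa3:8|imm=-4:24 = 0xa3fffffc; little→ fc ff ff a3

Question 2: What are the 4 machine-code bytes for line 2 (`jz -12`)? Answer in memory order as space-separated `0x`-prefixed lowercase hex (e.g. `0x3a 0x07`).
2. jz fields op=0x1c:8|imm=-12:24 → word 1cfffff4h → f4 ff ff 1c

0xf4 0xff 0xff 0x1c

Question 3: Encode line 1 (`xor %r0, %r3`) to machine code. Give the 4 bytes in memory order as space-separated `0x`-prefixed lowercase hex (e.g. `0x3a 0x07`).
1. xor fields op=0x40:8|rd=0:2|rs=3:2|pad=0:20 → word 40300000h → 00 00 30 40

0x00 0x00 0x30 0x40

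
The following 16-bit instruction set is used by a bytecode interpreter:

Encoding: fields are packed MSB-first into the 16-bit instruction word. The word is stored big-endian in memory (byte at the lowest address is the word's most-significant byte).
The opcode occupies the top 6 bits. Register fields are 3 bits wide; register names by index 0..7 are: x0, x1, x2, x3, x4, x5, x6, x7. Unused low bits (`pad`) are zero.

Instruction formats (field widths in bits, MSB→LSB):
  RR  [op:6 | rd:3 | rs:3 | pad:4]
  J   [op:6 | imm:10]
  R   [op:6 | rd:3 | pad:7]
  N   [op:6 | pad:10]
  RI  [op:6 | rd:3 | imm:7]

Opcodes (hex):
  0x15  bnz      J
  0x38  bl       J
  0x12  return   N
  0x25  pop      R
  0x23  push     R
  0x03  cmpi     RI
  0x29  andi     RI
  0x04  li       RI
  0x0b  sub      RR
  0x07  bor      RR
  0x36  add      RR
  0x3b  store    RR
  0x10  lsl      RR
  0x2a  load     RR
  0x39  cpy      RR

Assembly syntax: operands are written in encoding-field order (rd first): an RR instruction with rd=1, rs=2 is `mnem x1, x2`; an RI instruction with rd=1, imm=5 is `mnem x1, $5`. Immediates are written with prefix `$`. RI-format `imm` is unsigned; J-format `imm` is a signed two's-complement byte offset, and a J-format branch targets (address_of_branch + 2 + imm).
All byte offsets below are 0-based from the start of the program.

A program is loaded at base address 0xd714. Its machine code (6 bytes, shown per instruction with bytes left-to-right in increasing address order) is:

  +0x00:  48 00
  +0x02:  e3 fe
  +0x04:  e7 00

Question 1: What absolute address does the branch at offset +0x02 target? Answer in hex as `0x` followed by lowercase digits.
+0x02: e3 fe ⇒ word 0xe3fe (big)
  op=0xe3fe>>10=0x38 ⇒ bl (J)
  imm@[9:0]=0x3fe (s10→-2) ⇒ $-2
  target = base 0xd714 + off 0x02 + 2 + imm -2 = 0xd716

0xd716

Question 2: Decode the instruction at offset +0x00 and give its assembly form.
+0x00: 48 00 ⇒ word 0x4800 (big)
  opcode bits[15:10]=0x12: return/N

return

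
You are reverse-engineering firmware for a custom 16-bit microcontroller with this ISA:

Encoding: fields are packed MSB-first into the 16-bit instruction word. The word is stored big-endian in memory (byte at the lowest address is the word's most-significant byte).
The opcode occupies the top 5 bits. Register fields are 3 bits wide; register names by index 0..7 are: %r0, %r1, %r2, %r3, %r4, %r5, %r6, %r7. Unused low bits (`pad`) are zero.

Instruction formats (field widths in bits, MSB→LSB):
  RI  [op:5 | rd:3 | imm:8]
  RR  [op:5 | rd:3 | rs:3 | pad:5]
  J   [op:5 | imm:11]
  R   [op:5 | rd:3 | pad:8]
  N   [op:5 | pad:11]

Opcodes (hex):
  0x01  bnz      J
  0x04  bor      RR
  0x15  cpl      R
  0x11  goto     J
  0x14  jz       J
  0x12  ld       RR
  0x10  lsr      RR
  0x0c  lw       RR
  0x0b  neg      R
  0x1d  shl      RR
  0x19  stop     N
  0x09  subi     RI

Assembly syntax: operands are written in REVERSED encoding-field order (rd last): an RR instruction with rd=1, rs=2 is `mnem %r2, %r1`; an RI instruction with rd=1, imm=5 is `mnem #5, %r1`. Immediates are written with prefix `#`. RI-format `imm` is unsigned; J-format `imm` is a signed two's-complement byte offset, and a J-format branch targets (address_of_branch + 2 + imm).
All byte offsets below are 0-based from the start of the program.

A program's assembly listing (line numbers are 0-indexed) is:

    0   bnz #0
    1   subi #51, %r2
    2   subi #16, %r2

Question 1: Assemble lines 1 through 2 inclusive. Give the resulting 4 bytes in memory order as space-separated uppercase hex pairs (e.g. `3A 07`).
4A 33 4A 10

line 1 (subi): pack op=0x9:5|rd=2:3|imm=51:8 = 0x4a33; big→ 4a 33
line 2 (subi): pack op=0x9:5|rd=2:3|imm=16:8 = 0x4a10; big→ 4a 10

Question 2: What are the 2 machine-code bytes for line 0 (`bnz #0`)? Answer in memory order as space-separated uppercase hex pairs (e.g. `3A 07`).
08 00

line 0 (bnz): pack op=0x1:5|imm=0:11 = 0x0800; big→ 08 00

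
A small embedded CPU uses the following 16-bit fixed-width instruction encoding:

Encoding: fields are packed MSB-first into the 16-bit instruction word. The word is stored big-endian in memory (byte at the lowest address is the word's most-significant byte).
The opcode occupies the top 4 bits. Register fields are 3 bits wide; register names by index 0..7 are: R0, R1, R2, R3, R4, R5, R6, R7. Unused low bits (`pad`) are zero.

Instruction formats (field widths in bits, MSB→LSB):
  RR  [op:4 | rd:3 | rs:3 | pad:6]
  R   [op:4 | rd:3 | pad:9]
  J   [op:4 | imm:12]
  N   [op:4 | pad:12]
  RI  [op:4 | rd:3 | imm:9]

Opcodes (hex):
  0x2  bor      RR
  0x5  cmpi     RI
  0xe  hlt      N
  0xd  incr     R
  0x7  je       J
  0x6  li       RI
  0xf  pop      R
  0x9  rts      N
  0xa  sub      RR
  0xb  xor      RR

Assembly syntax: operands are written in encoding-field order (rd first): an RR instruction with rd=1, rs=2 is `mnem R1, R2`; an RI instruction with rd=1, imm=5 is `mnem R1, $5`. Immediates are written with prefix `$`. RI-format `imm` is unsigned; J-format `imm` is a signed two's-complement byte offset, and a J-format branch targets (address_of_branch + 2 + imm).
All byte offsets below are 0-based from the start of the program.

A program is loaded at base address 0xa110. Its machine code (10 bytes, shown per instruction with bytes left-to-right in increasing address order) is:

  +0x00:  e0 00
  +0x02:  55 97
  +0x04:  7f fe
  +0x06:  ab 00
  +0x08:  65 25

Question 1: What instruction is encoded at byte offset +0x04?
+0x04: 7f fe ⇒ word 0x7ffe (big)
  opcode bits[15:12]=0x7: je/J
  [11:0] imm=4094 (s12→-2) = $-2

je $-2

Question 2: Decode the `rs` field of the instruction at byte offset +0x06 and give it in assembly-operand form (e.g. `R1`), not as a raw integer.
@+06  big-endian(ab 00) = 0xab00
  opcode bits[15:12]=0xa: sub/RR
  rd: (w>>9)&0x7=0x5 → R5
  rs: (w>>6)&0x7=0x4 → R4

R4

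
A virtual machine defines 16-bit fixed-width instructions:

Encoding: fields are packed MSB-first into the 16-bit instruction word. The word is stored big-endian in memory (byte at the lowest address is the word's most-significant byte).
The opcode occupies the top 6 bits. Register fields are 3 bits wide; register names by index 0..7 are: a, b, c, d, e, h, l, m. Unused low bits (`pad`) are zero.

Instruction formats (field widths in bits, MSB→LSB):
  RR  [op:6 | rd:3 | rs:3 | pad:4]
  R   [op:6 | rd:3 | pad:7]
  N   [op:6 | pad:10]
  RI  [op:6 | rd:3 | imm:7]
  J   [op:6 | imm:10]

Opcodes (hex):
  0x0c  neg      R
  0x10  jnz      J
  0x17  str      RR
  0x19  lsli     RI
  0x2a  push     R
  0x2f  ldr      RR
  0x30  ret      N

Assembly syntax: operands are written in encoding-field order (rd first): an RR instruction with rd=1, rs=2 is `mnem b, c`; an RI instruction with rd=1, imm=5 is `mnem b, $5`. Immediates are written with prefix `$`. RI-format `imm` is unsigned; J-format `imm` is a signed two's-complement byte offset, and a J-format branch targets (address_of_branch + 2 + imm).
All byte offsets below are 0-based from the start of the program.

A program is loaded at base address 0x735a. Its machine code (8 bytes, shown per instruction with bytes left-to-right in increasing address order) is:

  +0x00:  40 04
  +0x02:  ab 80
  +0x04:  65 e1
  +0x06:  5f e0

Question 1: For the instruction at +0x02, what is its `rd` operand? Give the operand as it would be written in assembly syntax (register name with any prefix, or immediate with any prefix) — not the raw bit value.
@+02  big-endian(ab 80) = 0xab80
  top 6b → 0x2a → push [R]
  rd: (w>>7)&0x7=0x7 → m

m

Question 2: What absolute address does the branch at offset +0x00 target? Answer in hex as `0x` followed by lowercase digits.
0x7360

@+00  big-endian(40 04) = 0x4004
  op=0x4004>>10=0x10 ⇒ jnz (J)
  imm: (w>>0)&0x3ff=0x4 → $4
  target = base 0x735a + off 0x00 + 2 + imm 4 = 0x7360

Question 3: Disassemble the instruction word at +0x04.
lsli d, $97

off 0x04: read 65 e1 as big → 0x65e1
  op=0x65e1>>10=0x19 ⇒ lsli (RI)
  rd: (w>>7)&0x7=0x3 → d
  imm: (w>>0)&0x7f=0x61 → $97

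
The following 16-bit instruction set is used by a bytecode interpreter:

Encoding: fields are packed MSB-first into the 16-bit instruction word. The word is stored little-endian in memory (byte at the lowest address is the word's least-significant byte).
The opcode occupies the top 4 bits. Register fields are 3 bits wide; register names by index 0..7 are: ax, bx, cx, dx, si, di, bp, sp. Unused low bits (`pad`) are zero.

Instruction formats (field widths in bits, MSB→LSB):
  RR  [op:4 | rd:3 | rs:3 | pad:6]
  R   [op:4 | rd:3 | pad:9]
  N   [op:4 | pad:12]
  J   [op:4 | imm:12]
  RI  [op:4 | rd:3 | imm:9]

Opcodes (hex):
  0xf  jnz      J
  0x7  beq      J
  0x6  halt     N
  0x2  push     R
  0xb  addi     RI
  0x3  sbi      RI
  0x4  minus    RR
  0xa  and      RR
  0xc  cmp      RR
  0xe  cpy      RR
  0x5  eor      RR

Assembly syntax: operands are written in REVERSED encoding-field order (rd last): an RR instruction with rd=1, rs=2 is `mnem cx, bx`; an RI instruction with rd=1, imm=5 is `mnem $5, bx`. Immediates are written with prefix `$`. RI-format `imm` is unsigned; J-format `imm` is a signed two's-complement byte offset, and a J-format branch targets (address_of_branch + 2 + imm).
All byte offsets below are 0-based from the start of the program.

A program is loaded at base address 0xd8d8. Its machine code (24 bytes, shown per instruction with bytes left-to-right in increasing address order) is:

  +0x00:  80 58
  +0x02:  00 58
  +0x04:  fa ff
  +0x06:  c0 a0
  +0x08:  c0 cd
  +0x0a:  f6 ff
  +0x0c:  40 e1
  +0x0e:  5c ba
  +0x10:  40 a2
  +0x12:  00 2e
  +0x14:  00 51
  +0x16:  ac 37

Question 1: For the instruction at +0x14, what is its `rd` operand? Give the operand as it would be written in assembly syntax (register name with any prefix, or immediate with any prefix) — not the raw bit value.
@+14  little-endian(00 51) = 0x5100
  top 4b → 0x5 → eor [RR]
  rd: (w>>9)&0x7=0x0 → ax
  rs: (w>>6)&0x7=0x4 → si

ax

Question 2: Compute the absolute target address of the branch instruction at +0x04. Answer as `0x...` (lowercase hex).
+0x04: fa ff ⇒ word 0xfffa (little)
  opcode bits[15:12]=0xf: jnz/J
  imm@[11:0]=0xffa (s12→-6) ⇒ $-6
  target = base 0xd8d8 + off 0x04 + 2 + imm -6 = 0xd8d8

0xd8d8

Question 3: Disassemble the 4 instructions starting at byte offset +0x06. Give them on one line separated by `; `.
off 0x06: read c0 a0 as little → 0xa0c0
  opcode bits[15:12]=0xa: and/RR
  rd@[11:9]=0x0 ⇒ ax
  rs@[8:6]=0x3 ⇒ dx
off 0x08: read c0 cd as little → 0xcdc0
  opcode bits[15:12]=0xc: cmp/RR
  rd@[11:9]=0x6 ⇒ bp
  rs@[8:6]=0x7 ⇒ sp
off 0x0a: read f6 ff as little → 0xfff6
  opcode bits[15:12]=0xf: jnz/J
  imm@[11:0]=0xff6 (s12→-10) ⇒ $-10
off 0x0c: read 40 e1 as little → 0xe140
  opcode bits[15:12]=0xe: cpy/RR
  rd@[11:9]=0x0 ⇒ ax
  rs@[8:6]=0x5 ⇒ di

and dx, ax; cmp sp, bp; jnz $-10; cpy di, ax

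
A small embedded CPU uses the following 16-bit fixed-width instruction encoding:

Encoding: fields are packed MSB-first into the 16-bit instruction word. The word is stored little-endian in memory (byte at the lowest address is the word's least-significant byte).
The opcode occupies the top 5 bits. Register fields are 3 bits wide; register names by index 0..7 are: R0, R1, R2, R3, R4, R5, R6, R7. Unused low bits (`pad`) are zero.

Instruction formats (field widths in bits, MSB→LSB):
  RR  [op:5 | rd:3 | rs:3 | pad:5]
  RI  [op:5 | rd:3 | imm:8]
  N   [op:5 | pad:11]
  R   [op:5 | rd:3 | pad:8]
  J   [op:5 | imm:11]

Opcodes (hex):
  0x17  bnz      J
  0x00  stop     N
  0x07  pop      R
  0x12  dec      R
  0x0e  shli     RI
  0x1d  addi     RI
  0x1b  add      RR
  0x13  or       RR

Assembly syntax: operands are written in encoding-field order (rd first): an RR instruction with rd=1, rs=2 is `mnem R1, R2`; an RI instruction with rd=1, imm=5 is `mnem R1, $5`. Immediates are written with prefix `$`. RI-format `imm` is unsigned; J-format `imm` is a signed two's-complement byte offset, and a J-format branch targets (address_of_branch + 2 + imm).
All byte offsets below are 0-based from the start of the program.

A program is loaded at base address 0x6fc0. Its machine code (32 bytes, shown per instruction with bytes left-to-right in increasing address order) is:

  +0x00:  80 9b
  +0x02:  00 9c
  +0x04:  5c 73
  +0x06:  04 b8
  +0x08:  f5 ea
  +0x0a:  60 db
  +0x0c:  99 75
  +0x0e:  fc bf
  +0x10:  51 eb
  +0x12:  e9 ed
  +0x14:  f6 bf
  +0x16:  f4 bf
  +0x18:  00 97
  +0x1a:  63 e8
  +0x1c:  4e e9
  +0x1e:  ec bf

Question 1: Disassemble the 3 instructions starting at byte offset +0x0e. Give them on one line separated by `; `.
bnz $-4; addi R3, $81; addi R5, $233

+0x0e: fc bf ⇒ word 0xbffc (little)
  opcode bits[15:11]=0x17: bnz/J
  [10:0] imm=2044 (s11→-4) = $-4
+0x10: 51 eb ⇒ word 0xeb51 (little)
  opcode bits[15:11]=0x1d: addi/RI
  [10:8] rd=3 = R3
  [7:0] imm=81 = $81
+0x12: e9 ed ⇒ word 0xede9 (little)
  opcode bits[15:11]=0x1d: addi/RI
  [10:8] rd=5 = R5
  [7:0] imm=233 = $233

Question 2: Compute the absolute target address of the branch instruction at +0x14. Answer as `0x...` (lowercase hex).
[14] f6 bf → 0xbff6
  opcode bits[15:11]=0x17: bnz/J
  imm@[10:0]=0x7f6 (s11→-10) ⇒ $-10
  target = base 0x6fc0 + off 0x14 + 2 + imm -10 = 0x6fcc

0x6fcc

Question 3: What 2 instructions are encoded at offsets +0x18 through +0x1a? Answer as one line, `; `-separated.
off 0x18: read 00 97 as little → 0x9700
  top 5b → 0x12 → dec [R]
  rd@[10:8]=0x7 ⇒ R7
off 0x1a: read 63 e8 as little → 0xe863
  top 5b → 0x1d → addi [RI]
  rd@[10:8]=0x0 ⇒ R0
  imm@[7:0]=0x63 ⇒ $99

dec R7; addi R0, $99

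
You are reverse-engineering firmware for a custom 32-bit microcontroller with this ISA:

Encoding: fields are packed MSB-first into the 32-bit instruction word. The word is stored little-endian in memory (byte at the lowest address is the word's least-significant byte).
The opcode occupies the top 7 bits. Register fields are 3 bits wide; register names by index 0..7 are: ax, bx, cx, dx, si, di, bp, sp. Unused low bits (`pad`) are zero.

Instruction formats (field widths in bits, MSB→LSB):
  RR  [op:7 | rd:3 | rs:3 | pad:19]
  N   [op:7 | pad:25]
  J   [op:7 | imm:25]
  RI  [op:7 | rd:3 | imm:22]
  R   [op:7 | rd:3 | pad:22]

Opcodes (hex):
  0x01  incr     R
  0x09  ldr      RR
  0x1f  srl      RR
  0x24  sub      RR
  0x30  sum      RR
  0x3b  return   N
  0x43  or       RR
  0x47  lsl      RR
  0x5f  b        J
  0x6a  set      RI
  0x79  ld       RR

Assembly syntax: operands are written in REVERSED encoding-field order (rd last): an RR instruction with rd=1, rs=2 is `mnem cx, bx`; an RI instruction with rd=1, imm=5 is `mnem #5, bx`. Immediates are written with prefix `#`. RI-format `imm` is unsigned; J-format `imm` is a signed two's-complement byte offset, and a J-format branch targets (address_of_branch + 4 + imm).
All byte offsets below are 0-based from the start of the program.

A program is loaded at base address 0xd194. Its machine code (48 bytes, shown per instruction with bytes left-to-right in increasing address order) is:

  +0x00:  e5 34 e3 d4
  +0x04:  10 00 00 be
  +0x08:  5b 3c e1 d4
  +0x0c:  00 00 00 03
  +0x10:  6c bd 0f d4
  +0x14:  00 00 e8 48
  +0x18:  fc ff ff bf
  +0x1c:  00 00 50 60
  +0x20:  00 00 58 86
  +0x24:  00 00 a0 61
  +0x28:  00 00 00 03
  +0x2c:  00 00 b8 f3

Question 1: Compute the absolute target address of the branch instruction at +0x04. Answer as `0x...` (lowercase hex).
off 0x04: read 10 00 00 be as little → 0xbe000010
  opcode bits[31:25]=0x5f: b/J
  imm@[24:0]=0x10 ⇒ #16
  target = base 0xd194 + off 0x04 + 4 + imm 16 = 0xd1ac

0xd1ac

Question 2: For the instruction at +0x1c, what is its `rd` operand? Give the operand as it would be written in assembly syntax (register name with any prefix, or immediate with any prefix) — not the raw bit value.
off 0x1c: read 00 00 50 60 as little → 0x60500000
  top 7b → 0x30 → sum [RR]
  rd@[24:22]=0x1 ⇒ bx
  rs@[21:19]=0x2 ⇒ cx

bx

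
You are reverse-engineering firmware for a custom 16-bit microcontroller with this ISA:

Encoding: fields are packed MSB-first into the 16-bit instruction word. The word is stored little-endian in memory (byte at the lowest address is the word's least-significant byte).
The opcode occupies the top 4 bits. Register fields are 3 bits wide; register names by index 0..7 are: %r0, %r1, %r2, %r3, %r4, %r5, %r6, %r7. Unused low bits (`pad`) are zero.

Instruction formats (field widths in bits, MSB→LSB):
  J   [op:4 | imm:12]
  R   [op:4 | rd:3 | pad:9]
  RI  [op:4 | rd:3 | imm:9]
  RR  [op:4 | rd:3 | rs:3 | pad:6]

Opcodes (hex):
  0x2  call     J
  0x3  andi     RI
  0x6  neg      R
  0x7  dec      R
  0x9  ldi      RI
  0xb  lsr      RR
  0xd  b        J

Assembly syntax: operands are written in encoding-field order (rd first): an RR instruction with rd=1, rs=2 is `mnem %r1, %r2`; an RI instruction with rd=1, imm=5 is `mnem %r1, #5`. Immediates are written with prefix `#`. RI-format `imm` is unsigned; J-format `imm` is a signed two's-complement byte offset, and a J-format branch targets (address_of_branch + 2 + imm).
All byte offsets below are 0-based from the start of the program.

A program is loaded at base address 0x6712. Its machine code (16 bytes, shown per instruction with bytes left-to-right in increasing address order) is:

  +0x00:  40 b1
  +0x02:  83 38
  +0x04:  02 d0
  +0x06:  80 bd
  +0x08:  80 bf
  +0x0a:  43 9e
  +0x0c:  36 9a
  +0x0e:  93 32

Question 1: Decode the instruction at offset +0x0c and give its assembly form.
ldi %r5, #54

+0x0c: 36 9a ⇒ word 0x9a36 (little)
  opcode bits[15:12]=0x9: ldi/RI
  rd@[11:9]=0x5 ⇒ %r5
  imm@[8:0]=0x36 ⇒ #54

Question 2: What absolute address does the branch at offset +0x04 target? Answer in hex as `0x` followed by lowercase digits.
@+04  little-endian(02 d0) = 0xd002
  opcode bits[15:12]=0xd: b/J
  imm@[11:0]=0x2 ⇒ #2
  target = base 0x6712 + off 0x04 + 2 + imm 2 = 0x671a

0x671a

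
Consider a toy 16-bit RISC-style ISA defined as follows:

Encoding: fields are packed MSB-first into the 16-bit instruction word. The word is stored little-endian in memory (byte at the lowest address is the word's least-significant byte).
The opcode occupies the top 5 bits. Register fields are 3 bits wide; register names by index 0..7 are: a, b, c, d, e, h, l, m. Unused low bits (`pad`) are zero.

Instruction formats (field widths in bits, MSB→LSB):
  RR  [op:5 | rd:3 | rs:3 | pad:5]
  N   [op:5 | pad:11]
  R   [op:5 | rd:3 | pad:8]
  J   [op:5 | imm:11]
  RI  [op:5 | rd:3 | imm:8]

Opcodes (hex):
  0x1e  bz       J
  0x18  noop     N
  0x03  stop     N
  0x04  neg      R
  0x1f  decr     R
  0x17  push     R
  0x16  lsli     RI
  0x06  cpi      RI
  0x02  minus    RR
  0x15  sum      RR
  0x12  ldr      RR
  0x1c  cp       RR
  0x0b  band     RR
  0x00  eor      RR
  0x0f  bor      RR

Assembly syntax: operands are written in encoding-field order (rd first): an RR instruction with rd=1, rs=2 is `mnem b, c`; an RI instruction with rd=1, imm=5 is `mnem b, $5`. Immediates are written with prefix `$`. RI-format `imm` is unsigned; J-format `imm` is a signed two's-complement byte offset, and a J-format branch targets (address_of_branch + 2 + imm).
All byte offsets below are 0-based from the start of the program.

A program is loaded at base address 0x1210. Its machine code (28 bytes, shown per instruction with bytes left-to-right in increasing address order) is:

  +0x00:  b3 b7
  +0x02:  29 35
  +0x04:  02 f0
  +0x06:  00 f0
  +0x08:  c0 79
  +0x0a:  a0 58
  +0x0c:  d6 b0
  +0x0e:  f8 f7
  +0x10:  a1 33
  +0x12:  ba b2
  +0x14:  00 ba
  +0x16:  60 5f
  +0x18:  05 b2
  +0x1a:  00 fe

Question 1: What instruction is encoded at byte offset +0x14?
push c

off 0x14: read 00 ba as little → 0xba00
  top 5b → 0x17 → push [R]
  rd: (w>>8)&0x7=0x2 → c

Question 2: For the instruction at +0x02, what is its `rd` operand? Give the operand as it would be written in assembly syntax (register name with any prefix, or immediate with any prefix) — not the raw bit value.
[02] 29 35 → 0x3529
  top 5b → 0x6 → cpi [RI]
  rd@[10:8]=0x5 ⇒ h
  imm@[7:0]=0x29 ⇒ $41

h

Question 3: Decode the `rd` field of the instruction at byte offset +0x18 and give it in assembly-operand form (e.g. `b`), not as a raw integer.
[18] 05 b2 → 0xb205
  opcode bits[15:11]=0x16: lsli/RI
  rd: (w>>8)&0x7=0x2 → c
  imm: (w>>0)&0xff=0x5 → $5

c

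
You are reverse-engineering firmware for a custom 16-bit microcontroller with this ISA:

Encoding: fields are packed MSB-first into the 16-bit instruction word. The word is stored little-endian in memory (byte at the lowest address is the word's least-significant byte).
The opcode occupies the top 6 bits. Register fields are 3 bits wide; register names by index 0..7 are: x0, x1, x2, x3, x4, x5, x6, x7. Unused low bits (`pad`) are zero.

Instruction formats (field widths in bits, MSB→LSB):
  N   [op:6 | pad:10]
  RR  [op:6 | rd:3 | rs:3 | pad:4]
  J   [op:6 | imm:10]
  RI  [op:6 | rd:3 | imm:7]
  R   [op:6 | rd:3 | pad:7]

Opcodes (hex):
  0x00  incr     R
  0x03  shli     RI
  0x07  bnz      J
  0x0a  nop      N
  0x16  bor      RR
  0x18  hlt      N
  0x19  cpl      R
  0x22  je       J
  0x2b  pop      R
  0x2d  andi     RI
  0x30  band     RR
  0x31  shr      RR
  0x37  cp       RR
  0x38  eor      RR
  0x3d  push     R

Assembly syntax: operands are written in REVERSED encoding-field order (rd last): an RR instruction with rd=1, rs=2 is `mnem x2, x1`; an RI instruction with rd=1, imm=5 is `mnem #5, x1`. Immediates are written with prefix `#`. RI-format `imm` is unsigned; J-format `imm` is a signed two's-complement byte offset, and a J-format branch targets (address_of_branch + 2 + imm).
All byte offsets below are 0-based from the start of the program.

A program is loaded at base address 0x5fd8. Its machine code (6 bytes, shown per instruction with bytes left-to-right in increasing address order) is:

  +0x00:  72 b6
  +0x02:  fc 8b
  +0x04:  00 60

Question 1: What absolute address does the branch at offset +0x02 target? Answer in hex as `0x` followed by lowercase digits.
0x5fd8

off 0x02: read fc 8b as little → 0x8bfc
  top 6b → 0x22 → je [J]
  imm: (w>>0)&0x3ff=0x3fc (s10→-4) → #-4
  target = base 0x5fd8 + off 0x02 + 2 + imm -4 = 0x5fd8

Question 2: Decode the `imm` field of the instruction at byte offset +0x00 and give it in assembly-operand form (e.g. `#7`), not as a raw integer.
#114

[00] 72 b6 → 0xb672
  opcode bits[15:10]=0x2d: andi/RI
  [9:7] rd=4 = x4
  [6:0] imm=114 = #114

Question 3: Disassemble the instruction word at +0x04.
[04] 00 60 → 0x6000
  opcode bits[15:10]=0x18: hlt/N

hlt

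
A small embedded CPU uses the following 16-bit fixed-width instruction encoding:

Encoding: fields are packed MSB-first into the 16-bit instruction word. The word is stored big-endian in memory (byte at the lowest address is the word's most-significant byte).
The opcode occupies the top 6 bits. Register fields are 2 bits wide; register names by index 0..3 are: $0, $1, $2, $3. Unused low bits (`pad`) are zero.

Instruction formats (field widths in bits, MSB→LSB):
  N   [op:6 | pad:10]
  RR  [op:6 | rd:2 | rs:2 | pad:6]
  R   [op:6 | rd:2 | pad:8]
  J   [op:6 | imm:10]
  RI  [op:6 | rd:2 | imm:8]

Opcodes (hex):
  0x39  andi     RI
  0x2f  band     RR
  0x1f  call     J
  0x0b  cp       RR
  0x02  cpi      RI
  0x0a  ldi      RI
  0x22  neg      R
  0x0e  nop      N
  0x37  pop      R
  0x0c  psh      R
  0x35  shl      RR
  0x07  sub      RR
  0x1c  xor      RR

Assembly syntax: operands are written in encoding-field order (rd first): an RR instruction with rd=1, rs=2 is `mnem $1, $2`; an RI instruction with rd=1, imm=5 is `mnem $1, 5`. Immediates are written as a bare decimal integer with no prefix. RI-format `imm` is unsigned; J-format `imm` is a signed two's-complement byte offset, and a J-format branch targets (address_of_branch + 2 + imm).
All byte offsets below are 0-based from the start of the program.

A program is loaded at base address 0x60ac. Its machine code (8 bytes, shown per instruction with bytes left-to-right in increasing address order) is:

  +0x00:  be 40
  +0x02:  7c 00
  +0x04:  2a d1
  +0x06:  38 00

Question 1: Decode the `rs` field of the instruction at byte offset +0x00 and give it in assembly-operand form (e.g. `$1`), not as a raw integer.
$1

@+00  big-endian(be 40) = 0xbe40
  opcode bits[15:10]=0x2f: band/RR
  rd@[9:8]=0x2 ⇒ $2
  rs@[7:6]=0x1 ⇒ $1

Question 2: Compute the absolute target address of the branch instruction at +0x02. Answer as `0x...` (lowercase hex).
0x60b0

[02] 7c 00 → 0x7c00
  top 6b → 0x1f → call [J]
  imm: (w>>0)&0x3ff=0x0 → 0
  target = base 0x60ac + off 0x02 + 2 + imm 0 = 0x60b0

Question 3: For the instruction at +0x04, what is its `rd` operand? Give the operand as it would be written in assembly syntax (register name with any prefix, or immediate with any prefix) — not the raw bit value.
@+04  big-endian(2a d1) = 0x2ad1
  opcode bits[15:10]=0xa: ldi/RI
  rd: (w>>8)&0x3=0x2 → $2
  imm: (w>>0)&0xff=0xd1 → 209

$2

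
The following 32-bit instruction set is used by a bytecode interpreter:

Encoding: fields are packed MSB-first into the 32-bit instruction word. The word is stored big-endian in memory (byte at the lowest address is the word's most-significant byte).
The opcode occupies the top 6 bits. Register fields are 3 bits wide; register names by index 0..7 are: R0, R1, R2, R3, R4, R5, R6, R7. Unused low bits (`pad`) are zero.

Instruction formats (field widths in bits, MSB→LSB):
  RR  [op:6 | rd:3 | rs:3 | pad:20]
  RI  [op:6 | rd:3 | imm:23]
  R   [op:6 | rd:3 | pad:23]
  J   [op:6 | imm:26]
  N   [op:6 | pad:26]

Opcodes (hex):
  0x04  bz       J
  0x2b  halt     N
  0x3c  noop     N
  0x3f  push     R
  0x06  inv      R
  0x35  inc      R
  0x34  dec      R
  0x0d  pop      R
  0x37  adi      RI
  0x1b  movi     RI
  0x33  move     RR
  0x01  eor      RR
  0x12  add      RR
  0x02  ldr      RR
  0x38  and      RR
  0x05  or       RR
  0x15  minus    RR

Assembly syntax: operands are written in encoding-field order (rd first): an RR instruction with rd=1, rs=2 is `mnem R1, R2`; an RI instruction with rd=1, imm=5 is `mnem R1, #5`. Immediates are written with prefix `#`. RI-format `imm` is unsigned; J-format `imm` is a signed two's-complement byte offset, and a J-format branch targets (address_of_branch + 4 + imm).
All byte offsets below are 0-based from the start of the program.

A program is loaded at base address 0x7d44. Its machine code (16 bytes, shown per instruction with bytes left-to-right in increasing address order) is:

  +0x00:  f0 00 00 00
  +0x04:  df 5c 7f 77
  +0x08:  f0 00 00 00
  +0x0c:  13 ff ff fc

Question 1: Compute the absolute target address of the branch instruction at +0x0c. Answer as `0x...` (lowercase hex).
+0x0c: 13 ff ff fc ⇒ word 0x13fffffc (big)
  opcode bits[31:26]=0x4: bz/J
  imm: (w>>0)&0x3ffffff=0x3fffffc (s26→-4) → #-4
  target = base 0x7d44 + off 0x0c + 4 + imm -4 = 0x7d50

0x7d50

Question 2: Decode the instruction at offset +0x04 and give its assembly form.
@+04  big-endian(df 5c 7f 77) = 0xdf5c7f77
  op=0xdf5c7f77>>26=0x37 ⇒ adi (RI)
  [25:23] rd=6 = R6
  [22:0] imm=6061943 = #6061943

adi R6, #6061943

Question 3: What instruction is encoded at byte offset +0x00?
[00] f0 00 00 00 → 0xf0000000
  opcode bits[31:26]=0x3c: noop/N

noop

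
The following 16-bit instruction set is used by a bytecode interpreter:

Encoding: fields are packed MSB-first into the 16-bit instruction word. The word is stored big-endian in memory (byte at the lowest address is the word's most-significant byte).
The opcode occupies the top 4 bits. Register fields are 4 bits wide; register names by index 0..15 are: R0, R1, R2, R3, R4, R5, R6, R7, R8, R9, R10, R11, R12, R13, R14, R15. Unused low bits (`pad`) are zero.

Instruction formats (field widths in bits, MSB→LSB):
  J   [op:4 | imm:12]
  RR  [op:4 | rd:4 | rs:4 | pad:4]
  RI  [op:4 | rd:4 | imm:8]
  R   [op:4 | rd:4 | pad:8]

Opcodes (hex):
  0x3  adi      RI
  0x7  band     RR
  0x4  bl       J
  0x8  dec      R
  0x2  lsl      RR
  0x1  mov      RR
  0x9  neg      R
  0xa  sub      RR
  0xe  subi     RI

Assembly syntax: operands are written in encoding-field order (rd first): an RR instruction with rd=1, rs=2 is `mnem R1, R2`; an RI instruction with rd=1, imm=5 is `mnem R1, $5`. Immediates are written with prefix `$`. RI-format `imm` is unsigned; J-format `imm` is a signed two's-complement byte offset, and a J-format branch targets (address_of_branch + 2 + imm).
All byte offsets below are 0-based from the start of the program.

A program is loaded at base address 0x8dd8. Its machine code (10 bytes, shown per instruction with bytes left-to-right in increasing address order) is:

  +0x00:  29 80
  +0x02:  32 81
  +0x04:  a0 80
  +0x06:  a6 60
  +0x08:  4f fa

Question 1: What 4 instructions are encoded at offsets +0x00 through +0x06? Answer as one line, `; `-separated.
lsl R9, R8; adi R2, $129; sub R0, R8; sub R6, R6

[00] 29 80 → 0x2980
  opcode bits[15:12]=0x2: lsl/RR
  rd: (w>>8)&0xf=0x9 → R9
  rs: (w>>4)&0xf=0x8 → R8
[02] 32 81 → 0x3281
  opcode bits[15:12]=0x3: adi/RI
  rd: (w>>8)&0xf=0x2 → R2
  imm: (w>>0)&0xff=0x81 → $129
[04] a0 80 → 0xa080
  opcode bits[15:12]=0xa: sub/RR
  rd: (w>>8)&0xf=0x0 → R0
  rs: (w>>4)&0xf=0x8 → R8
[06] a6 60 → 0xa660
  opcode bits[15:12]=0xa: sub/RR
  rd: (w>>8)&0xf=0x6 → R6
  rs: (w>>4)&0xf=0x6 → R6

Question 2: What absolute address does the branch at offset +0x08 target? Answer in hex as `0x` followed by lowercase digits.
0x8ddc

+0x08: 4f fa ⇒ word 0x4ffa (big)
  opcode bits[15:12]=0x4: bl/J
  [11:0] imm=4090 (s12→-6) = $-6
  target = base 0x8dd8 + off 0x08 + 2 + imm -6 = 0x8ddc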